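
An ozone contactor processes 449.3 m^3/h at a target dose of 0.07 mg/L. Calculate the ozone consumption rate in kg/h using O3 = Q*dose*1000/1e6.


O3 demand (mg/h) = Q * dose * 1000 = 449.3 * 0.07 * 1000 = 31451 mg/h
Convert mg to kg: 31451 / 1e6 = 0.031451 kg/h

0.031451 kg/h


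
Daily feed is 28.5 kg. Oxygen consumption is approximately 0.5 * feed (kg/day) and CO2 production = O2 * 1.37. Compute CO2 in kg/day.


O2 = 28.5 * 0.5 = 14.25
CO2 = 14.25 * 1.37 = 19.5225

19.5225 kg/day


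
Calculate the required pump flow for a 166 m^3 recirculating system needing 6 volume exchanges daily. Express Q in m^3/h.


Daily recirculation volume = 166 m^3 * 6 = 996 m^3/day
Flow rate Q = daily volume / 24 h = 996 / 24 = 41.5 m^3/h

41.5 m^3/h


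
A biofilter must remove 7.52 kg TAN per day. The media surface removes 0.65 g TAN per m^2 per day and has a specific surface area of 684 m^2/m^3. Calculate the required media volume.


A = 7.52*1000 / 0.65 = 11569.231 m^2
V = 11569.231 / 684 = 16.9141

16.9141 m^3


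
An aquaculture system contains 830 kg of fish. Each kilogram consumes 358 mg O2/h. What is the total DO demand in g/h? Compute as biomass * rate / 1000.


Total O2 consumption (mg/h) = 830 kg * 358 mg/(kg*h) = 297140 mg/h
Convert to g/h: 297140 / 1000 = 297.14 g/h

297.14 g/h


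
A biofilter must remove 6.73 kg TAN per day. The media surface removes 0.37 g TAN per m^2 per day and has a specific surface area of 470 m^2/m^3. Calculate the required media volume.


A = 6.73*1000 / 0.37 = 18189.189 m^2
V = 18189.189 / 470 = 38.7004

38.7004 m^3


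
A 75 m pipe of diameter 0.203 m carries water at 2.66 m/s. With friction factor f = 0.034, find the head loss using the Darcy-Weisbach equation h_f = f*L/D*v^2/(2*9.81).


v^2 = 2.66^2 = 7.0756 m^2/s^2
L/D = 75/0.203 = 369.45813
h_f = f*(L/D)*v^2/(2g) = 0.034 * 369.45813 * 7.0756 / 19.62 = 4.53011 m

4.53011 m


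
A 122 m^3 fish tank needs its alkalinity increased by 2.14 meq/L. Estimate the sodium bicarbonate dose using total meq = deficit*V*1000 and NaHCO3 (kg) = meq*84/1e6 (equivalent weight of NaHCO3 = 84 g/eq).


Tank volume in L = 122 m^3 * 1000 = 122000 L
Total meq required = 2.14 meq/L * 122000 L = 261080 meq
NaHCO3 mass = 261080 meq * 84 mg/meq / 1e6 = 21.9307 kg

21.9307 kg


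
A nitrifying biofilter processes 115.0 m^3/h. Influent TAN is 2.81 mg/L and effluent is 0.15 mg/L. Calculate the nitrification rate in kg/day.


Concentration drop: TAN_in - TAN_out = 2.81 - 0.15 = 2.66 mg/L
Hourly TAN removed = Q * dTAN = 115.0 m^3/h * 2.66 mg/L = 305.9 g/h  (m^3/h * mg/L = g/h)
Daily TAN removed = 305.9 * 24 = 7341.6 g/day
Convert to kg/day: 7341.6 / 1000 = 7.3416 kg/day

7.3416 kg/day


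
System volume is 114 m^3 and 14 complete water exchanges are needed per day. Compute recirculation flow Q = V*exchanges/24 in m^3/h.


Daily recirculation volume = 114 m^3 * 14 = 1596 m^3/day
Flow rate Q = daily volume / 24 h = 1596 / 24 = 66.5 m^3/h

66.5 m^3/h


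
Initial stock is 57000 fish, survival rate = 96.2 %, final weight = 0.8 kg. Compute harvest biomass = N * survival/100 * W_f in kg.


Survivors = 57000 * 96.2/100 = 54834 fish
Harvest biomass = survivors * W_f = 54834 * 0.8 = 43867.2 kg

43867.2 kg


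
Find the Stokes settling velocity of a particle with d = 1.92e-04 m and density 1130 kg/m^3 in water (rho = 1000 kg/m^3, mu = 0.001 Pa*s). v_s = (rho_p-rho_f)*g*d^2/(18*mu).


Density difference: rho_p - rho_f = 1130 - 1000 = 130 kg/m^3
d^2 = (1.92e-04)^2 = 3.6864e-08 m^2
Numerator = (rho_p - rho_f) * g * d^2 = 130 * 9.81 * 3.6864e-08 = 4.7012659e-05
Denominator = 18 * mu = 18 * 0.001 = 0.018
v_s = 4.7012659e-05 / 0.018 = 0.00261181 m/s
Check: Re = rho_f * v_s * d / mu = 1000 * 0.00261181 * 1.92e-04 / 0.001 = 0.501 < 1, so Stokes' law applies.

0.00261181 m/s


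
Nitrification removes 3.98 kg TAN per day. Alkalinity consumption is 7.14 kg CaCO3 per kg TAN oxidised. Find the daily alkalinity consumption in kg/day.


Alkalinity factor: 7.14 kg CaCO3 consumed per kg TAN nitrified
alk = 3.98 kg TAN * 7.14 = 28.4172 kg CaCO3/day

28.4172 kg CaCO3/day


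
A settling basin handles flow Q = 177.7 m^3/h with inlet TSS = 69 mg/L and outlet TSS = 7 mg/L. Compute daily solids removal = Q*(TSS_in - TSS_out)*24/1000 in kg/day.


Concentration drop: TSS_in - TSS_out = 69 - 7 = 62 mg/L
Hourly solids removed = Q * dTSS = 177.7 m^3/h * 62 mg/L = 11017.4 g/h  (m^3/h * mg/L = g/h)
Daily solids removed = 11017.4 * 24 = 264417.6 g/day
Convert g to kg: 264417.6 / 1000 = 264.4176 kg/day

264.4176 kg/day


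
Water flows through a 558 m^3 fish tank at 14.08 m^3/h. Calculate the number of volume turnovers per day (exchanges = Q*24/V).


Daily flow volume = 14.08 m^3/h * 24 h = 337.92 m^3/day
Exchanges = daily flow / tank volume = 337.92 / 558 = 0.605591 exchanges/day

0.605591 exchanges/day


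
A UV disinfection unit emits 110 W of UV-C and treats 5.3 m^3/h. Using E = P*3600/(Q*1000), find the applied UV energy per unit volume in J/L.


Energy delivered per hour = 110 W * 3600 s = 396000 J/h
Volume treated per hour = 5.3 m^3/h * 1000 = 5300 L/h
dose = 396000 / 5300 = 74.717 J/L

74.717 J/L


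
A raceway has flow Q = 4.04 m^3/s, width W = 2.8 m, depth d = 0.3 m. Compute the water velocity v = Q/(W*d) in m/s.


Cross-sectional area = W * d = 2.8 * 0.3 = 0.84 m^2
Velocity = Q / A = 4.04 / 0.84 = 4.80952 m/s

4.80952 m/s


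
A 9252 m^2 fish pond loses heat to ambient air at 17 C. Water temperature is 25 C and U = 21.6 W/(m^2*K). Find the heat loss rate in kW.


Temperature difference dT = 25 - 17 = 8 K
Heat loss (W) = U * A * dT = 21.6 * 9252 * 8 = 1598745.6 W
Convert to kW: 1598745.6 / 1000 = 1598.7456 kW

1598.7456 kW


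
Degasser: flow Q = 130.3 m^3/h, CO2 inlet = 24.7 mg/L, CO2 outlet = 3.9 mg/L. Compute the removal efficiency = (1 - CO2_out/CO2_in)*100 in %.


CO2_out / CO2_in = 3.9 / 24.7 = 0.15789474
Fraction remaining = 0.15789474
efficiency = (1 - 0.15789474) * 100 = 84.2105 %

84.2105 %


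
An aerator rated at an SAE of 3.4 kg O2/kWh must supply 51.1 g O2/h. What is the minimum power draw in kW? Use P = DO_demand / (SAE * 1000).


SAE in g O2/kWh = 3.4 * 1000 = 3400 g/kWh
P = DO_demand / SAE_g = 51.1 / 3400 = 0.0150294 kW

0.0150294 kW


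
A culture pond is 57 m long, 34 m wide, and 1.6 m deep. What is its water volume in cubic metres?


Base area = L * W = 57 * 34 = 1938 m^2
Volume = area * depth = 1938 * 1.6 = 3100.8 m^3

3100.8 m^3


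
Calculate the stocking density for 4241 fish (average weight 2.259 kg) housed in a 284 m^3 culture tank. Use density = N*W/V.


Total biomass = 4241 fish * 2.259 kg = 9580.419 kg
Density = total biomass / volume = 9580.419 / 284 = 33.7339 kg/m^3

33.7339 kg/m^3


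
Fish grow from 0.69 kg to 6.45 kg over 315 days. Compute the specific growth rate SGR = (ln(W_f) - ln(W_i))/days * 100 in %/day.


ln(W_f) = ln(6.45) = 1.8640801
ln(W_i) = ln(0.69) = -0.37106368
ln(W_f) - ln(W_i) = 1.8640801 - -0.37106368 = 2.2351438
SGR = 2.2351438 / 315 * 100 = 0.709569 %/day

0.709569 %/day


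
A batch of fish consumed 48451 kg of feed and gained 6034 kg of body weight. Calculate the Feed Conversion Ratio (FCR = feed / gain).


FCR = feed consumed / weight gained
FCR = 48451 kg / 6034 kg = 8.02967

8.02967


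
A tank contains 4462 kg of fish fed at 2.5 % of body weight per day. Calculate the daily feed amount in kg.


Feeding rate fraction = 2.5% / 100 = 0.025
Daily feed = 4462 kg * 0.025 = 111.55 kg/day

111.55 kg/day


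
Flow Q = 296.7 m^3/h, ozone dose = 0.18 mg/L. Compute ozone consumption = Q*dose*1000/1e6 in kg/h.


O3 demand (mg/h) = Q * dose * 1000 = 296.7 * 0.18 * 1000 = 53406 mg/h
Convert mg to kg: 53406 / 1e6 = 0.053406 kg/h

0.053406 kg/h


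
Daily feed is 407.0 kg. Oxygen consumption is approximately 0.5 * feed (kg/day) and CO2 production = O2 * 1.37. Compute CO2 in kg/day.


O2 = 407.0 * 0.5 = 203.5
CO2 = 203.5 * 1.37 = 278.795

278.795 kg/day


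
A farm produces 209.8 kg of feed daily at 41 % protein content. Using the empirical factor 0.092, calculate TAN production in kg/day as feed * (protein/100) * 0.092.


Protein in feed = 209.8 * 41/100 = 86.018 kg/day
TAN = protein * 0.092 = 86.018 * 0.092 = 7.913656 kg/day

7.913656 kg/day


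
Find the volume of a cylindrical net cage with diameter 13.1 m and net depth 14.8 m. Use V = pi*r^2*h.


r = d/2 = 13.1/2 = 6.55 m
Base area = pi*r^2 = pi*6.55^2 = 134.78218 m^2
Volume = 134.78218 * 14.8 = 1994.78 m^3

1994.78 m^3


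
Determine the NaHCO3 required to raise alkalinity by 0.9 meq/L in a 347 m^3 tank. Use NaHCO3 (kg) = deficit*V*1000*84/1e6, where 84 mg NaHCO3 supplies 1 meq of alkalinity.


Tank volume in L = 347 m^3 * 1000 = 347000 L
Total meq required = 0.9 meq/L * 347000 L = 312300 meq
NaHCO3 mass = 312300 meq * 84 mg/meq / 1e6 = 26.2332 kg

26.2332 kg


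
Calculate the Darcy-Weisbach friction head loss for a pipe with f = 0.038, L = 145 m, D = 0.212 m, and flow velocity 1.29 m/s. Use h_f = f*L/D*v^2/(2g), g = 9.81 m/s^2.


v^2 = 1.29^2 = 1.6641 m^2/s^2
L/D = 145/0.212 = 683.96226
h_f = f*(L/D)*v^2/(2g) = 0.038 * 683.96226 * 1.6641 / 19.62 = 2.20443 m

2.20443 m


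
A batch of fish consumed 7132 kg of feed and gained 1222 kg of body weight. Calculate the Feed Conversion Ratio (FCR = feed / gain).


FCR = feed consumed / weight gained
FCR = 7132 kg / 1222 kg = 5.83633

5.83633


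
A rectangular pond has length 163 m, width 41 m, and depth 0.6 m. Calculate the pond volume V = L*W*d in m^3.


Base area = L * W = 163 * 41 = 6683 m^2
Volume = area * depth = 6683 * 0.6 = 4009.8 m^3

4009.8 m^3


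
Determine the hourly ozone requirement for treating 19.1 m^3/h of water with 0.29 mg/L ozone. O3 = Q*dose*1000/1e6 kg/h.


O3 demand (mg/h) = Q * dose * 1000 = 19.1 * 0.29 * 1000 = 5539 mg/h
Convert mg to kg: 5539 / 1e6 = 0.005539 kg/h

0.005539 kg/h


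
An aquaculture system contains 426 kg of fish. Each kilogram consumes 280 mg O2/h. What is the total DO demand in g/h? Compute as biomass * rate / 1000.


Total O2 consumption (mg/h) = 426 kg * 280 mg/(kg*h) = 119280 mg/h
Convert to g/h: 119280 / 1000 = 119.28 g/h

119.28 g/h


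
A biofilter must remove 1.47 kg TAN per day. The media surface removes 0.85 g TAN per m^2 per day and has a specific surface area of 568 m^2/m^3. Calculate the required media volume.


A = 1.47*1000 / 0.85 = 1729.4118 m^2
V = 1729.4118 / 568 = 3.04474

3.04474 m^3


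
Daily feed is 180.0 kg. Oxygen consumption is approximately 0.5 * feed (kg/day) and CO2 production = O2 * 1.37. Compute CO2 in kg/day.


O2 = 180.0 * 0.5 = 90
CO2 = 90 * 1.37 = 123.3

123.3 kg/day


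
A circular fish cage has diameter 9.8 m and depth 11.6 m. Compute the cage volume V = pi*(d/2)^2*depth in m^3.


r = d/2 = 9.8/2 = 4.9 m
Base area = pi*r^2 = pi*4.9^2 = 75.42964 m^2
Volume = 75.42964 * 11.6 = 874.984 m^3

874.984 m^3


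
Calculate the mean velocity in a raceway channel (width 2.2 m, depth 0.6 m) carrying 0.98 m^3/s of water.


Cross-sectional area = W * d = 2.2 * 0.6 = 1.32 m^2
Velocity = Q / A = 0.98 / 1.32 = 0.742424 m/s

0.742424 m/s


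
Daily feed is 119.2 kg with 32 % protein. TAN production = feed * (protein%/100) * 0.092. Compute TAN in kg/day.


Protein in feed = 119.2 * 32/100 = 38.144 kg/day
TAN = protein * 0.092 = 38.144 * 0.092 = 3.509248 kg/day

3.509248 kg/day


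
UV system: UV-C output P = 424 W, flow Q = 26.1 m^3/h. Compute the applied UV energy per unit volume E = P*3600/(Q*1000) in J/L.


Energy delivered per hour = 424 W * 3600 s = 1526400 J/h
Volume treated per hour = 26.1 m^3/h * 1000 = 26100 L/h
dose = 1526400 / 26100 = 58.4828 J/L

58.4828 J/L


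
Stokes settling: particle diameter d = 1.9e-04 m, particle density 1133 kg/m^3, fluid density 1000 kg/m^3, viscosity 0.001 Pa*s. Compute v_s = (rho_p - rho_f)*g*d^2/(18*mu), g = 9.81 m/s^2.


Density difference: rho_p - rho_f = 1133 - 1000 = 133 kg/m^3
d^2 = (1.9e-04)^2 = 3.61e-08 m^2
Numerator = (rho_p - rho_f) * g * d^2 = 133 * 9.81 * 3.61e-08 = 4.7100753e-05
Denominator = 18 * mu = 18 * 0.001 = 0.018
v_s = 4.7100753e-05 / 0.018 = 0.00261671 m/s
Check: Re = rho_f * v_s * d / mu = 1000 * 0.00261671 * 1.9e-04 / 0.001 = 0.497 < 1, so Stokes' law applies.

0.00261671 m/s


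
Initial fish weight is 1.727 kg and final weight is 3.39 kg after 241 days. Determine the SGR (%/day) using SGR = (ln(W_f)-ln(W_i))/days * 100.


ln(W_f) = ln(3.39) = 1.2208299
ln(W_i) = ln(1.727) = 0.5463858
ln(W_f) - ln(W_i) = 1.2208299 - 0.5463858 = 0.6744441
SGR = 0.6744441 / 241 * 100 = 0.279852 %/day

0.279852 %/day


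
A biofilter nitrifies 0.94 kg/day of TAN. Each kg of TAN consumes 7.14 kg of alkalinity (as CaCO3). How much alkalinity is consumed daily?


Alkalinity factor: 7.14 kg CaCO3 consumed per kg TAN nitrified
alk = 0.94 kg TAN * 7.14 = 6.7116 kg CaCO3/day

6.7116 kg CaCO3/day


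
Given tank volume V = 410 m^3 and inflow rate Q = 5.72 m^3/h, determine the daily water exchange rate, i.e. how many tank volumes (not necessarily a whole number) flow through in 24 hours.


Daily flow volume = 5.72 m^3/h * 24 h = 137.28 m^3/day
Exchanges = daily flow / tank volume = 137.28 / 410 = 0.334829 exchanges/day

0.334829 exchanges/day


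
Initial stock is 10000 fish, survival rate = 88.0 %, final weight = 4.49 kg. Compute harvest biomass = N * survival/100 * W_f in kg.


Survivors = 10000 * 88.0/100 = 8800 fish
Harvest biomass = survivors * W_f = 8800 * 4.49 = 39512 kg

39512 kg


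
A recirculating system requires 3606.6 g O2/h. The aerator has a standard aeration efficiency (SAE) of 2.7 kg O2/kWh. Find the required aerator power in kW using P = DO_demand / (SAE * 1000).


SAE in g O2/kWh = 2.7 * 1000 = 2700 g/kWh
P = DO_demand / SAE_g = 3606.6 / 2700 = 1.33578 kW

1.33578 kW


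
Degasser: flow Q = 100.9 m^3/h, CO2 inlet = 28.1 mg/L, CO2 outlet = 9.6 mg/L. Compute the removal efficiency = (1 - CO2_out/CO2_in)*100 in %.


CO2_out / CO2_in = 9.6 / 28.1 = 0.34163701
Fraction remaining = 0.34163701
efficiency = (1 - 0.34163701) * 100 = 65.8363 %

65.8363 %


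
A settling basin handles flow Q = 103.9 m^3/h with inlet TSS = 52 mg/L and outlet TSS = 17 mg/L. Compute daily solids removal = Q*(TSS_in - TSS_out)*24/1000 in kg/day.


Concentration drop: TSS_in - TSS_out = 52 - 17 = 35 mg/L
Hourly solids removed = Q * dTSS = 103.9 m^3/h * 35 mg/L = 3636.5 g/h  (m^3/h * mg/L = g/h)
Daily solids removed = 3636.5 * 24 = 87276 g/day
Convert g to kg: 87276 / 1000 = 87.276 kg/day

87.276 kg/day


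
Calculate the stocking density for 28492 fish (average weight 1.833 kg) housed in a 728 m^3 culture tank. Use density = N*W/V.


Total biomass = 28492 fish * 1.833 kg = 52225.836 kg
Density = total biomass / volume = 52225.836 / 728 = 71.7388 kg/m^3

71.7388 kg/m^3


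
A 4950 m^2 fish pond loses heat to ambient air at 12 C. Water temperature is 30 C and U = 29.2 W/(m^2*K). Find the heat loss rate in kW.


Temperature difference dT = 30 - 12 = 18 K
Heat loss (W) = U * A * dT = 29.2 * 4950 * 18 = 2601720 W
Convert to kW: 2601720 / 1000 = 2601.72 kW

2601.72 kW


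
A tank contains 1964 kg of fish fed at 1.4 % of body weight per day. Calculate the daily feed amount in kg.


Feeding rate fraction = 1.4% / 100 = 0.014
Daily feed = 1964 kg * 0.014 = 27.496 kg/day

27.496 kg/day


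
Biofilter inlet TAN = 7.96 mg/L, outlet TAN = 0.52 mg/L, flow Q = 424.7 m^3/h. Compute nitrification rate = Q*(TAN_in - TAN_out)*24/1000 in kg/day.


Concentration drop: TAN_in - TAN_out = 7.96 - 0.52 = 7.44 mg/L
Hourly TAN removed = Q * dTAN = 424.7 m^3/h * 7.44 mg/L = 3159.768 g/h  (m^3/h * mg/L = g/h)
Daily TAN removed = 3159.768 * 24 = 75834.432 g/day
Convert to kg/day: 75834.432 / 1000 = 75.834432 kg/day

75.834432 kg/day


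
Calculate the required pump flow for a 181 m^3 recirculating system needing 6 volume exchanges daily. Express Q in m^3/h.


Daily recirculation volume = 181 m^3 * 6 = 1086 m^3/day
Flow rate Q = daily volume / 24 h = 1086 / 24 = 45.25 m^3/h

45.25 m^3/h


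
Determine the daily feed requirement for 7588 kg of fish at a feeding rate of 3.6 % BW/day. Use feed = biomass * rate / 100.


Feeding rate fraction = 3.6% / 100 = 0.036
Daily feed = 7588 kg * 0.036 = 273.168 kg/day

273.168 kg/day


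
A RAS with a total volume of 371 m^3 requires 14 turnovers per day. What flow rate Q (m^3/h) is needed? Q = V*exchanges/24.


Daily recirculation volume = 371 m^3 * 14 = 5194 m^3/day
Flow rate Q = daily volume / 24 h = 5194 / 24 = 216.417 m^3/h

216.417 m^3/h


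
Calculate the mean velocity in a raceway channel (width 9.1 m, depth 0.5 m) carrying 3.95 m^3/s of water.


Cross-sectional area = W * d = 9.1 * 0.5 = 4.55 m^2
Velocity = Q / A = 3.95 / 4.55 = 0.868132 m/s

0.868132 m/s


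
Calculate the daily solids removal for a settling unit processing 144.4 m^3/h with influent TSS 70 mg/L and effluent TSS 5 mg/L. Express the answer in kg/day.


Concentration drop: TSS_in - TSS_out = 70 - 5 = 65 mg/L
Hourly solids removed = Q * dTSS = 144.4 m^3/h * 65 mg/L = 9386 g/h  (m^3/h * mg/L = g/h)
Daily solids removed = 9386 * 24 = 225264 g/day
Convert g to kg: 225264 / 1000 = 225.264 kg/day

225.264 kg/day


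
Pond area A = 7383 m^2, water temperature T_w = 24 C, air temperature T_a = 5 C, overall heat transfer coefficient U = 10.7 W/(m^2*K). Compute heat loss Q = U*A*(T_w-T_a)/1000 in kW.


Temperature difference dT = 24 - 5 = 19 K
Heat loss (W) = U * A * dT = 10.7 * 7383 * 19 = 1500963.9 W
Convert to kW: 1500963.9 / 1000 = 1500.9639 kW

1500.9639 kW


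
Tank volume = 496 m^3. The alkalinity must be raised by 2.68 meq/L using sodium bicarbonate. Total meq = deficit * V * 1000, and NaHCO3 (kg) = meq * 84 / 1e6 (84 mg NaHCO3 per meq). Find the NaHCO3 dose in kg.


Tank volume in L = 496 m^3 * 1000 = 496000 L
Total meq required = 2.68 meq/L * 496000 L = 1329280 meq
NaHCO3 mass = 1329280 meq * 84 mg/meq / 1e6 = 111.66 kg

111.66 kg


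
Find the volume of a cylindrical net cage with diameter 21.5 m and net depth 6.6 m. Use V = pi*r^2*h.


r = d/2 = 21.5/2 = 10.75 m
Base area = pi*r^2 = pi*10.75^2 = 363.0503 m^2
Volume = 363.0503 * 6.6 = 2396.13 m^3

2396.13 m^3


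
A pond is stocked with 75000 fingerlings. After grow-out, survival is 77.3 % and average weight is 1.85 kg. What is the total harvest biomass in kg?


Survivors = 75000 * 77.3/100 = 57975 fish
Harvest biomass = survivors * W_f = 57975 * 1.85 = 107253.75 kg

107253.75 kg


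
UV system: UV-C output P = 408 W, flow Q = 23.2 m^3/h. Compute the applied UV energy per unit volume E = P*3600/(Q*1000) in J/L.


Energy delivered per hour = 408 W * 3600 s = 1468800 J/h
Volume treated per hour = 23.2 m^3/h * 1000 = 23200 L/h
dose = 1468800 / 23200 = 63.3103 J/L

63.3103 J/L


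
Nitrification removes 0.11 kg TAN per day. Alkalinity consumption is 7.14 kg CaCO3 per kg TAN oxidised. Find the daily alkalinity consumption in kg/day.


Alkalinity factor: 7.14 kg CaCO3 consumed per kg TAN nitrified
alk = 0.11 kg TAN * 7.14 = 0.7854 kg CaCO3/day

0.7854 kg CaCO3/day


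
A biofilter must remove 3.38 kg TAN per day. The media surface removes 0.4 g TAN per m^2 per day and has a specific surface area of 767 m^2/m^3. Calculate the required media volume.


A = 3.38*1000 / 0.4 = 8450 m^2
V = 8450 / 767 = 11.0169

11.0169 m^3


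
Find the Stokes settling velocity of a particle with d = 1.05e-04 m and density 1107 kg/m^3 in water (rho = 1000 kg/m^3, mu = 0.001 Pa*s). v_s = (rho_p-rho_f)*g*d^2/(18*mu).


Density difference: rho_p - rho_f = 1107 - 1000 = 107 kg/m^3
d^2 = (1.05e-04)^2 = 1.1025e-08 m^2
Numerator = (rho_p - rho_f) * g * d^2 = 107 * 9.81 * 1.1025e-08 = 1.1572612e-05
Denominator = 18 * mu = 18 * 0.001 = 0.018
v_s = 1.1572612e-05 / 0.018 = 6.42923e-04 m/s
Check: Re = rho_f * v_s * d / mu = 1000 * 6.42923e-04 * 1.05e-04 / 0.001 = 0.0675 < 1, so Stokes' law applies.

6.42923e-04 m/s


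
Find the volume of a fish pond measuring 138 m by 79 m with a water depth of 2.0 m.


Base area = L * W = 138 * 79 = 10902 m^2
Volume = area * depth = 10902 * 2.0 = 21804 m^3

21804 m^3


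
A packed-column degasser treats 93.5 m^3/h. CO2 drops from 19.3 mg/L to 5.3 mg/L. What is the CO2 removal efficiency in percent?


CO2_out / CO2_in = 5.3 / 19.3 = 0.2746114
Fraction remaining = 0.2746114
efficiency = (1 - 0.2746114) * 100 = 72.5389 %

72.5389 %


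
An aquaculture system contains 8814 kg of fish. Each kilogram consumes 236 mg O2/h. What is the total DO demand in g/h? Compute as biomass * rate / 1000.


Total O2 consumption (mg/h) = 8814 kg * 236 mg/(kg*h) = 2080104 mg/h
Convert to g/h: 2080104 / 1000 = 2080.104 g/h

2080.104 g/h


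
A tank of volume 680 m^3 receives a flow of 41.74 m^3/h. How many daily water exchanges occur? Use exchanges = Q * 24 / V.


Daily flow volume = 41.74 m^3/h * 24 h = 1001.76 m^3/day
Exchanges = daily flow / tank volume = 1001.76 / 680 = 1.47318 exchanges/day

1.47318 exchanges/day


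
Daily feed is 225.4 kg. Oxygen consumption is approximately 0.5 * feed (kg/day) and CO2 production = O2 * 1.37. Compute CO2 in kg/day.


O2 = 225.4 * 0.5 = 112.7
CO2 = 112.7 * 1.37 = 154.399

154.399 kg/day


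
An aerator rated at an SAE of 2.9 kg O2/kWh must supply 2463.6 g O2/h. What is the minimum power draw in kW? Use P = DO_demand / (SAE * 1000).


SAE in g O2/kWh = 2.9 * 1000 = 2900 g/kWh
P = DO_demand / SAE_g = 2463.6 / 2900 = 0.849517 kW

0.849517 kW


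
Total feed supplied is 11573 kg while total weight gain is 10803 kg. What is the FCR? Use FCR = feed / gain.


FCR = feed consumed / weight gained
FCR = 11573 kg / 10803 kg = 1.07128

1.07128


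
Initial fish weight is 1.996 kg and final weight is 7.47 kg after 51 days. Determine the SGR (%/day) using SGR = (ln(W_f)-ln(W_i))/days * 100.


ln(W_f) = ln(7.47) = 2.010895
ln(W_i) = ln(1.996) = 0.69114518
ln(W_f) - ln(W_i) = 2.010895 - 0.69114518 = 1.3197498
SGR = 1.3197498 / 51 * 100 = 2.58774 %/day

2.58774 %/day


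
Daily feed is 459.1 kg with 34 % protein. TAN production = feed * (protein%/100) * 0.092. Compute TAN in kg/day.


Protein in feed = 459.1 * 34/100 = 156.094 kg/day
TAN = protein * 0.092 = 156.094 * 0.092 = 14.360648 kg/day

14.360648 kg/day


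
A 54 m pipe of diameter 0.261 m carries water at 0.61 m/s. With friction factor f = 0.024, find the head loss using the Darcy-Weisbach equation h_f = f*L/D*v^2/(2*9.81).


v^2 = 0.61^2 = 0.3721 m^2/s^2
L/D = 54/0.261 = 206.89655
h_f = f*(L/D)*v^2/(2g) = 0.024 * 206.89655 * 0.3721 / 19.62 = 0.0941727 m

0.0941727 m


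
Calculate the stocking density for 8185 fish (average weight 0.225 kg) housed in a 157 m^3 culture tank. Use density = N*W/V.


Total biomass = 8185 fish * 0.225 kg = 1841.625 kg
Density = total biomass / volume = 1841.625 / 157 = 11.7301 kg/m^3

11.7301 kg/m^3


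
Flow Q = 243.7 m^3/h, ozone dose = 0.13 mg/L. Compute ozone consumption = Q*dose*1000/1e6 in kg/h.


O3 demand (mg/h) = Q * dose * 1000 = 243.7 * 0.13 * 1000 = 31681 mg/h
Convert mg to kg: 31681 / 1e6 = 0.031681 kg/h

0.031681 kg/h


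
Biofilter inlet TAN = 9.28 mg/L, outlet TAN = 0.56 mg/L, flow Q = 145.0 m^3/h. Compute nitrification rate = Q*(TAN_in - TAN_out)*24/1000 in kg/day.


Concentration drop: TAN_in - TAN_out = 9.28 - 0.56 = 8.72 mg/L
Hourly TAN removed = Q * dTAN = 145.0 m^3/h * 8.72 mg/L = 1264.4 g/h  (m^3/h * mg/L = g/h)
Daily TAN removed = 1264.4 * 24 = 30345.6 g/day
Convert to kg/day: 30345.6 / 1000 = 30.3456 kg/day

30.3456 kg/day


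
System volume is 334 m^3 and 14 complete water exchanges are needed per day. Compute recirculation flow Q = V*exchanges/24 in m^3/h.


Daily recirculation volume = 334 m^3 * 14 = 4676 m^3/day
Flow rate Q = daily volume / 24 h = 4676 / 24 = 194.833 m^3/h

194.833 m^3/h


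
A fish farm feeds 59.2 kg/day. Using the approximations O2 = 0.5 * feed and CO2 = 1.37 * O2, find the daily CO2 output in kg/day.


O2 = 59.2 * 0.5 = 29.6
CO2 = 29.6 * 1.37 = 40.552

40.552 kg/day


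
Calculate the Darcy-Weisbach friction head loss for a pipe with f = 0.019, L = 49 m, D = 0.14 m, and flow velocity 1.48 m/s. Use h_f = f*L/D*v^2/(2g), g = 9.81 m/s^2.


v^2 = 1.48^2 = 2.1904 m^2/s^2
L/D = 49/0.14 = 350
h_f = f*(L/D)*v^2/(2g) = 0.019 * 350 * 2.1904 / 19.62 = 0.742414 m

0.742414 m


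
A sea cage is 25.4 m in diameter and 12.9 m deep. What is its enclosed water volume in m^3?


r = d/2 = 25.4/2 = 12.7 m
Base area = pi*r^2 = pi*12.7^2 = 506.70748 m^2
Volume = 506.70748 * 12.9 = 6536.53 m^3

6536.53 m^3


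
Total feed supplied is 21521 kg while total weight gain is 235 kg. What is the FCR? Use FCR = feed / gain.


FCR = feed consumed / weight gained
FCR = 21521 kg / 235 kg = 91.5787

91.5787


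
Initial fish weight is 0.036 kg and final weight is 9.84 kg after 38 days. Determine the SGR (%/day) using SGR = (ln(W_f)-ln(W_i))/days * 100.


ln(W_f) = ln(9.84) = 2.2864557
ln(W_i) = ln(0.036) = -3.3242363
ln(W_f) - ln(W_i) = 2.2864557 - -3.3242363 = 5.610692
SGR = 5.610692 / 38 * 100 = 14.765 %/day

14.765 %/day


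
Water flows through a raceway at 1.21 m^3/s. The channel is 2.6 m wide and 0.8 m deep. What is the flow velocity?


Cross-sectional area = W * d = 2.6 * 0.8 = 2.08 m^2
Velocity = Q / A = 1.21 / 2.08 = 0.581731 m/s

0.581731 m/s


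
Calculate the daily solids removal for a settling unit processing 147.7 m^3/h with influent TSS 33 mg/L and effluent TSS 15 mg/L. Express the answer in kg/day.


Concentration drop: TSS_in - TSS_out = 33 - 15 = 18 mg/L
Hourly solids removed = Q * dTSS = 147.7 m^3/h * 18 mg/L = 2658.6 g/h  (m^3/h * mg/L = g/h)
Daily solids removed = 2658.6 * 24 = 63806.4 g/day
Convert g to kg: 63806.4 / 1000 = 63.8064 kg/day

63.8064 kg/day


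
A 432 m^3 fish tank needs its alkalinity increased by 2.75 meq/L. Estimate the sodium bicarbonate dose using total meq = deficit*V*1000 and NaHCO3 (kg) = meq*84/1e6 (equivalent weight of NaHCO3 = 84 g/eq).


Tank volume in L = 432 m^3 * 1000 = 432000 L
Total meq required = 2.75 meq/L * 432000 L = 1188000 meq
NaHCO3 mass = 1188000 meq * 84 mg/meq / 1e6 = 99.792 kg

99.792 kg


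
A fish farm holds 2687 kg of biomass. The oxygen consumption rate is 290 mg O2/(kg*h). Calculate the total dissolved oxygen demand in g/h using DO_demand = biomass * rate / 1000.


Total O2 consumption (mg/h) = 2687 kg * 290 mg/(kg*h) = 779230 mg/h
Convert to g/h: 779230 / 1000 = 779.23 g/h

779.23 g/h


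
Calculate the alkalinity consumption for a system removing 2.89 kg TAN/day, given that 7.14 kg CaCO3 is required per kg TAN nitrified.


Alkalinity factor: 7.14 kg CaCO3 consumed per kg TAN nitrified
alk = 2.89 kg TAN * 7.14 = 20.6346 kg CaCO3/day

20.6346 kg CaCO3/day


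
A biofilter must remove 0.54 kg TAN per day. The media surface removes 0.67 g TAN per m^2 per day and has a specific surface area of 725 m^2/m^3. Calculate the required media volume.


A = 0.54*1000 / 0.67 = 805.97015 m^2
V = 805.97015 / 725 = 1.11168

1.11168 m^3


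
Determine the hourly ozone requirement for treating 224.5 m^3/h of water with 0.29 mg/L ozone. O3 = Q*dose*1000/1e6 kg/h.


O3 demand (mg/h) = Q * dose * 1000 = 224.5 * 0.29 * 1000 = 65105 mg/h
Convert mg to kg: 65105 / 1e6 = 0.065105 kg/h

0.065105 kg/h


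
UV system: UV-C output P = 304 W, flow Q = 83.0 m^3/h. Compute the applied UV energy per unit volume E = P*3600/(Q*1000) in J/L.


Energy delivered per hour = 304 W * 3600 s = 1094400 J/h
Volume treated per hour = 83.0 m^3/h * 1000 = 83000 L/h
dose = 1094400 / 83000 = 13.1855 J/L

13.1855 J/L


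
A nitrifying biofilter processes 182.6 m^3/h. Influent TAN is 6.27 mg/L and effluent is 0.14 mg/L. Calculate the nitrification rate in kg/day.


Concentration drop: TAN_in - TAN_out = 6.27 - 0.14 = 6.13 mg/L
Hourly TAN removed = Q * dTAN = 182.6 m^3/h * 6.13 mg/L = 1119.338 g/h  (m^3/h * mg/L = g/h)
Daily TAN removed = 1119.338 * 24 = 26864.112 g/day
Convert to kg/day: 26864.112 / 1000 = 26.864112 kg/day

26.864112 kg/day


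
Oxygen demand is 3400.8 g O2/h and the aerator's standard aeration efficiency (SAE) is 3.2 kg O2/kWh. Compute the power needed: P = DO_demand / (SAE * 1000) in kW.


SAE in g O2/kWh = 3.2 * 1000 = 3200 g/kWh
P = DO_demand / SAE_g = 3400.8 / 3200 = 1.06275 kW

1.06275 kW


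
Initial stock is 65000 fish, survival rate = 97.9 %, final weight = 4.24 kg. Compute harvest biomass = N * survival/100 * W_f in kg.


Survivors = 65000 * 97.9/100 = 63635 fish
Harvest biomass = survivors * W_f = 63635 * 4.24 = 269812.4 kg

269812.4 kg


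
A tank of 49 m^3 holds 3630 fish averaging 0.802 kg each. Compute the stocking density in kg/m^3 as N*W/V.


Total biomass = 3630 fish * 0.802 kg = 2911.26 kg
Density = total biomass / volume = 2911.26 / 49 = 59.4135 kg/m^3

59.4135 kg/m^3


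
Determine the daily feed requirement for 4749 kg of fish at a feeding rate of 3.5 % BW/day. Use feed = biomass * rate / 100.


Feeding rate fraction = 3.5% / 100 = 0.035
Daily feed = 4749 kg * 0.035 = 166.215 kg/day

166.215 kg/day


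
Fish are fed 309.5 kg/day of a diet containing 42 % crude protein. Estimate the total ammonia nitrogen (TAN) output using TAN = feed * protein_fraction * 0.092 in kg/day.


Protein in feed = 309.5 * 42/100 = 129.99 kg/day
TAN = protein * 0.092 = 129.99 * 0.092 = 11.95908 kg/day

11.95908 kg/day


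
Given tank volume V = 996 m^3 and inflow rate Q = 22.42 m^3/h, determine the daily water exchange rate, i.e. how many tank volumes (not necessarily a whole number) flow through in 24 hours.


Daily flow volume = 22.42 m^3/h * 24 h = 538.08 m^3/day
Exchanges = daily flow / tank volume = 538.08 / 996 = 0.540241 exchanges/day

0.540241 exchanges/day


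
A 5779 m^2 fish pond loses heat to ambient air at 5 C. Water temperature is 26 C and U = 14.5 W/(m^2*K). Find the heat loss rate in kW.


Temperature difference dT = 26 - 5 = 21 K
Heat loss (W) = U * A * dT = 14.5 * 5779 * 21 = 1759705.5 W
Convert to kW: 1759705.5 / 1000 = 1759.7055 kW

1759.7055 kW


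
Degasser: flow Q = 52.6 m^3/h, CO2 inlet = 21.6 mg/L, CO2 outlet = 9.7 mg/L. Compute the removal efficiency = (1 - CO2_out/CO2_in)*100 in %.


CO2_out / CO2_in = 9.7 / 21.6 = 0.44907407
Fraction remaining = 0.44907407
efficiency = (1 - 0.44907407) * 100 = 55.0926 %

55.0926 %


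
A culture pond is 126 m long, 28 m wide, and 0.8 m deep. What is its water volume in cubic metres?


Base area = L * W = 126 * 28 = 3528 m^2
Volume = area * depth = 3528 * 0.8 = 2822.4 m^3

2822.4 m^3


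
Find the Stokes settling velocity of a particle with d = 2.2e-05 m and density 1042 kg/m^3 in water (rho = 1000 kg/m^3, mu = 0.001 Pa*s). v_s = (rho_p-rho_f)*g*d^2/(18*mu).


Density difference: rho_p - rho_f = 1042 - 1000 = 42 kg/m^3
d^2 = (2.2e-05)^2 = 4.84e-10 m^2
Numerator = (rho_p - rho_f) * g * d^2 = 42 * 9.81 * 4.84e-10 = 1.9941768e-07
Denominator = 18 * mu = 18 * 0.001 = 0.018
v_s = 1.9941768e-07 / 0.018 = 1.10788e-05 m/s
Check: Re = rho_f * v_s * d / mu = 1000 * 1.10788e-05 * 2.2e-05 / 0.001 = 2.44e-04 < 1, so Stokes' law applies.

1.10788e-05 m/s


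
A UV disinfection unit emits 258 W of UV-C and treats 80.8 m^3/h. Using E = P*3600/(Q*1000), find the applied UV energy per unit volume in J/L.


Energy delivered per hour = 258 W * 3600 s = 928800 J/h
Volume treated per hour = 80.8 m^3/h * 1000 = 80800 L/h
dose = 928800 / 80800 = 11.495 J/L

11.495 J/L


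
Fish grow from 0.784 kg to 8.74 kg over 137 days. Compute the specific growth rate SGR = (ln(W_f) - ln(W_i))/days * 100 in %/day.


ln(W_f) = ln(8.74) = 2.1679102
ln(W_i) = ln(0.784) = -0.24334626
ln(W_f) - ln(W_i) = 2.1679102 - -0.24334626 = 2.4112565
SGR = 2.4112565 / 137 * 100 = 1.76004 %/day

1.76004 %/day


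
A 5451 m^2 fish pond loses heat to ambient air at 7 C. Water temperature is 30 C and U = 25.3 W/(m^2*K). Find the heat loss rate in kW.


Temperature difference dT = 30 - 7 = 23 K
Heat loss (W) = U * A * dT = 25.3 * 5451 * 23 = 3171936.9 W
Convert to kW: 3171936.9 / 1000 = 3171.9369 kW

3171.9369 kW


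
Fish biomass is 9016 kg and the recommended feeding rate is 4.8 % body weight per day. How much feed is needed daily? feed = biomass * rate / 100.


Feeding rate fraction = 4.8% / 100 = 0.048
Daily feed = 9016 kg * 0.048 = 432.768 kg/day

432.768 kg/day


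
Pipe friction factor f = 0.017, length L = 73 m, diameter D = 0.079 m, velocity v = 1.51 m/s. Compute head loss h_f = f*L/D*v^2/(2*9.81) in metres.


v^2 = 1.51^2 = 2.2801 m^2/s^2
L/D = 73/0.079 = 924.05063
h_f = f*(L/D)*v^2/(2g) = 0.017 * 924.05063 * 2.2801 / 19.62 = 1.82557 m

1.82557 m


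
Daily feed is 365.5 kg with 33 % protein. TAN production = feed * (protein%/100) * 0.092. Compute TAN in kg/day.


Protein in feed = 365.5 * 33/100 = 120.615 kg/day
TAN = protein * 0.092 = 120.615 * 0.092 = 11.09658 kg/day

11.09658 kg/day


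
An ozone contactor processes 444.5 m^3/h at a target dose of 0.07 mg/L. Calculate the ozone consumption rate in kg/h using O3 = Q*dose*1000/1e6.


O3 demand (mg/h) = Q * dose * 1000 = 444.5 * 0.07 * 1000 = 31115 mg/h
Convert mg to kg: 31115 / 1e6 = 0.031115 kg/h

0.031115 kg/h


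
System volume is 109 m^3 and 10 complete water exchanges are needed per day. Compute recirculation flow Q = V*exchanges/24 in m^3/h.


Daily recirculation volume = 109 m^3 * 10 = 1090 m^3/day
Flow rate Q = daily volume / 24 h = 1090 / 24 = 45.4167 m^3/h

45.4167 m^3/h


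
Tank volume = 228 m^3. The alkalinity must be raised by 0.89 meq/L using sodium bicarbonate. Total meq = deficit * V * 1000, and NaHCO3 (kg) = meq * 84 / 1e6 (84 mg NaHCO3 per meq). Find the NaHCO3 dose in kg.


Tank volume in L = 228 m^3 * 1000 = 228000 L
Total meq required = 0.89 meq/L * 228000 L = 202920 meq
NaHCO3 mass = 202920 meq * 84 mg/meq / 1e6 = 17.0453 kg

17.0453 kg


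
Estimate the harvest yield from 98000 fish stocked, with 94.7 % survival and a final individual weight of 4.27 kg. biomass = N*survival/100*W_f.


Survivors = 98000 * 94.7/100 = 92806 fish
Harvest biomass = survivors * W_f = 92806 * 4.27 = 396281.62 kg

396281.62 kg


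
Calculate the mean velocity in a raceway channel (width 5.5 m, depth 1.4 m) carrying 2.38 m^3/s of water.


Cross-sectional area = W * d = 5.5 * 1.4 = 7.7 m^2
Velocity = Q / A = 2.38 / 7.7 = 0.309091 m/s

0.309091 m/s


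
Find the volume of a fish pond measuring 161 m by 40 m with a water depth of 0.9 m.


Base area = L * W = 161 * 40 = 6440 m^2
Volume = area * depth = 6440 * 0.9 = 5796 m^3

5796 m^3


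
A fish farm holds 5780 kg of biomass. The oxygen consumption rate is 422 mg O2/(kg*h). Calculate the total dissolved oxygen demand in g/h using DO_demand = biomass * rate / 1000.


Total O2 consumption (mg/h) = 5780 kg * 422 mg/(kg*h) = 2439160 mg/h
Convert to g/h: 2439160 / 1000 = 2439.16 g/h

2439.16 g/h


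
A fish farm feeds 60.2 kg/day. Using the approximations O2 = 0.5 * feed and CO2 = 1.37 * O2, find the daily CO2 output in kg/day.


O2 = 60.2 * 0.5 = 30.1
CO2 = 30.1 * 1.37 = 41.237

41.237 kg/day


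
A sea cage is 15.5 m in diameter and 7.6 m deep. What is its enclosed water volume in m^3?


r = d/2 = 15.5/2 = 7.75 m
Base area = pi*r^2 = pi*7.75^2 = 188.69191 m^2
Volume = 188.69191 * 7.6 = 1434.06 m^3

1434.06 m^3


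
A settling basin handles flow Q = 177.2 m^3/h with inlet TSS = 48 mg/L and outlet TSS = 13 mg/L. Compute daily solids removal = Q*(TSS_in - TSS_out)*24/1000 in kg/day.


Concentration drop: TSS_in - TSS_out = 48 - 13 = 35 mg/L
Hourly solids removed = Q * dTSS = 177.2 m^3/h * 35 mg/L = 6202 g/h  (m^3/h * mg/L = g/h)
Daily solids removed = 6202 * 24 = 148848 g/day
Convert g to kg: 148848 / 1000 = 148.848 kg/day

148.848 kg/day


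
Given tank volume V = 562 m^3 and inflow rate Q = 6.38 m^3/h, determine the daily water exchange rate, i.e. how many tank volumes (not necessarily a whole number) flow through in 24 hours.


Daily flow volume = 6.38 m^3/h * 24 h = 153.12 m^3/day
Exchanges = daily flow / tank volume = 153.12 / 562 = 0.272456 exchanges/day

0.272456 exchanges/day


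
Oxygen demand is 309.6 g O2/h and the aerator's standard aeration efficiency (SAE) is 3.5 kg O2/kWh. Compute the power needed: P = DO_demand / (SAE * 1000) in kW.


SAE in g O2/kWh = 3.5 * 1000 = 3500 g/kWh
P = DO_demand / SAE_g = 309.6 / 3500 = 0.0884571 kW

0.0884571 kW


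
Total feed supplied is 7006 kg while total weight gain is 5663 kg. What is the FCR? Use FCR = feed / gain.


FCR = feed consumed / weight gained
FCR = 7006 kg / 5663 kg = 1.23715

1.23715


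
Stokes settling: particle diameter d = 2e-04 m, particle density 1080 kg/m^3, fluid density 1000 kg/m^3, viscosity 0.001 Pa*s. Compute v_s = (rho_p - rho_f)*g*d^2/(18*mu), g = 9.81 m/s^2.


Density difference: rho_p - rho_f = 1080 - 1000 = 80 kg/m^3
d^2 = (2e-04)^2 = 4e-08 m^2
Numerator = (rho_p - rho_f) * g * d^2 = 80 * 9.81 * 4e-08 = 3.1392e-05
Denominator = 18 * mu = 18 * 0.001 = 0.018
v_s = 3.1392e-05 / 0.018 = 0.001744 m/s
Check: Re = rho_f * v_s * d / mu = 1000 * 0.001744 * 2e-04 / 0.001 = 0.349 < 1, so Stokes' law applies.

0.001744 m/s


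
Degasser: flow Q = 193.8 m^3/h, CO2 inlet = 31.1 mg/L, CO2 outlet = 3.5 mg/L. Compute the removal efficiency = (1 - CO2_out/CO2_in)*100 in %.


CO2_out / CO2_in = 3.5 / 31.1 = 0.11254019
Fraction remaining = 0.11254019
efficiency = (1 - 0.11254019) * 100 = 88.746 %

88.746 %


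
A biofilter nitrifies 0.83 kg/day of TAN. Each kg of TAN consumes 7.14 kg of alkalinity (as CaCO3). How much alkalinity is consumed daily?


Alkalinity factor: 7.14 kg CaCO3 consumed per kg TAN nitrified
alk = 0.83 kg TAN * 7.14 = 5.9262 kg CaCO3/day

5.9262 kg CaCO3/day


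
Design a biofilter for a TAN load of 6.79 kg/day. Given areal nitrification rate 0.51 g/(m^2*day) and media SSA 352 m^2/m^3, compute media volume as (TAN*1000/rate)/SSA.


A = 6.79*1000 / 0.51 = 13313.725 m^2
V = 13313.725 / 352 = 37.8231

37.8231 m^3


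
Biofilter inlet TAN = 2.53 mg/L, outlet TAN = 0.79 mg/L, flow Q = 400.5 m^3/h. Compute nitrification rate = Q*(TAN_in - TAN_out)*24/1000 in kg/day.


Concentration drop: TAN_in - TAN_out = 2.53 - 0.79 = 1.74 mg/L
Hourly TAN removed = Q * dTAN = 400.5 m^3/h * 1.74 mg/L = 696.87 g/h  (m^3/h * mg/L = g/h)
Daily TAN removed = 696.87 * 24 = 16724.88 g/day
Convert to kg/day: 16724.88 / 1000 = 16.72488 kg/day

16.72488 kg/day


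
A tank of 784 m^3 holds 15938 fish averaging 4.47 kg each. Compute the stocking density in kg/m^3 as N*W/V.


Total biomass = 15938 fish * 4.47 kg = 71242.86 kg
Density = total biomass / volume = 71242.86 / 784 = 90.871 kg/m^3

90.871 kg/m^3


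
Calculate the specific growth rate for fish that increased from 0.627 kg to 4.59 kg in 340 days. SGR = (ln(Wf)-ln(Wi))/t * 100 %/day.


ln(W_f) = ln(4.59) = 1.52388
ln(W_i) = ln(0.627) = -0.46680874
ln(W_f) - ln(W_i) = 1.52388 - -0.46680874 = 1.9906887
SGR = 1.9906887 / 340 * 100 = 0.585497 %/day

0.585497 %/day


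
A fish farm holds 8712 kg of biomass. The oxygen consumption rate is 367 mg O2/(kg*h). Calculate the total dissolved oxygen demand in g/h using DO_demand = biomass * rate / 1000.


Total O2 consumption (mg/h) = 8712 kg * 367 mg/(kg*h) = 3197304 mg/h
Convert to g/h: 3197304 / 1000 = 3197.304 g/h

3197.304 g/h


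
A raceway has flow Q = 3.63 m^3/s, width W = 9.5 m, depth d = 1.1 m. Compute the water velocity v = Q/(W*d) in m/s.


Cross-sectional area = W * d = 9.5 * 1.1 = 10.45 m^2
Velocity = Q / A = 3.63 / 10.45 = 0.347368 m/s

0.347368 m/s


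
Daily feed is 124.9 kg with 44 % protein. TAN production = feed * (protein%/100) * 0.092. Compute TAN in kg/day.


Protein in feed = 124.9 * 44/100 = 54.956 kg/day
TAN = protein * 0.092 = 54.956 * 0.092 = 5.055952 kg/day

5.055952 kg/day


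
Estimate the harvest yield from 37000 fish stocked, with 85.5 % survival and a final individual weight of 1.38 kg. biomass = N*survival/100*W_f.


Survivors = 37000 * 85.5/100 = 31635 fish
Harvest biomass = survivors * W_f = 31635 * 1.38 = 43656.3 kg

43656.3 kg
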